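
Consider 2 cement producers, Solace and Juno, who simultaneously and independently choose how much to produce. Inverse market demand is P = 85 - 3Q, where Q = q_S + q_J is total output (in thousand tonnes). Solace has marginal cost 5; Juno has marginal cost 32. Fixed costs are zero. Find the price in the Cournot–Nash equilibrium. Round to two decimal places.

40.67

Solace's profit: π_S = (85 - 3Q)q_S - (5q_S). Setting ∂π_S/∂q_S = 0: 80 - 6q_S - 3(q_J) = 0.
Juno's profit: π_J = (85 - 3Q)q_J - (32q_J). Setting ∂π_J/∂q_J = 0: 53 - 6q_J - 3(q_S) = 0.
Best responses: q_S = (80 - 3q_J)/6, q_J = (53 - 3q_S)/6.
Solving the pair: q_S = 107/9, q_J = 26/9.
Total output Q = 133/9, so price P = 85 - 3·(133/9) = 122/3.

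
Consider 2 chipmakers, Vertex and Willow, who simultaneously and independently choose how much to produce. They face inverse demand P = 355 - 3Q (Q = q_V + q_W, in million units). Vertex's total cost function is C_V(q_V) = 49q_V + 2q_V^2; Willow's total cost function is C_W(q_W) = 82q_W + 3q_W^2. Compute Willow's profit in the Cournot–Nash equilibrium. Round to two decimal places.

1598.90

Vertex's profit: π_V = (355 - 3Q)q_V - (49q_V + 2q_V²). Setting ∂π_V/∂q_V = 0: 306 - 10q_V - 3(q_W) = 0.
Willow's profit: π_W = (355 - 3Q)q_W - (82q_W + 3q_W²). Setting ∂π_W/∂q_W = 0: 273 - 12q_W - 3(q_V) = 0.
So q_V = (306 - 3q_W)/10 and q_W = (273 - 3q_V)/12.
Solving the pair: q_V = 951/37, q_W = 604/37.
Price P = 355 - 3·(1555/37) = 228.9189.
Willow's profit: 228.9189·(604/37) - 82·(604/37) - 3(604/37)² = 1598.9014.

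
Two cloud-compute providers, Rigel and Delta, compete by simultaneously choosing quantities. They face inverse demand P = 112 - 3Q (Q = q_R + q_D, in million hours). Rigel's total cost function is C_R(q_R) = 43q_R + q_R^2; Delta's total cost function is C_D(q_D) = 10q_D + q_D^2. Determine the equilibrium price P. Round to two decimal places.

65.36

Rigel's profit: π_R = (112 - 3Q)q_R - (43q_R + q_R²). Setting ∂π_R/∂q_R = 0: 69 - 8q_R - 3(q_D) = 0.
Delta's profit: π_D = (112 - 3Q)q_D - (10q_D + q_D²). Setting ∂π_D/∂q_D = 0: 102 - 8q_D - 3(q_R) = 0.
Rearranging gives the reaction functions q_R = (69 - 3q_D)/8 and q_D = (102 - 3q_R)/8.
Solving the pair: q_R = 246/55, q_D = 609/55.
Total output Q = 171/11, so price P = 112 - 3·(171/11) = 719/11.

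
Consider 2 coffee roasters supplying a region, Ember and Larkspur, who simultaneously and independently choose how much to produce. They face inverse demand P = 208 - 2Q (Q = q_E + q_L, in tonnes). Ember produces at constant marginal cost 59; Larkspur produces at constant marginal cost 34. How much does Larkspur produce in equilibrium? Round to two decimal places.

Ember's profit: π_E = (208 - 2Q)q_E - (59q_E). Setting ∂π_E/∂q_E = 0: 149 - 4q_E - 2(q_L) = 0.
Larkspur's profit: π_L = (208 - 2Q)q_L - (34q_L). Setting ∂π_L/∂q_L = 0: 174 - 4q_L - 2(q_E) = 0.
Best responses: q_E = (149 - 2q_L)/4, q_L = (174 - 2q_E)/4.
Solving the pair: q_E = 62/3, q_L = 199/6.

33.17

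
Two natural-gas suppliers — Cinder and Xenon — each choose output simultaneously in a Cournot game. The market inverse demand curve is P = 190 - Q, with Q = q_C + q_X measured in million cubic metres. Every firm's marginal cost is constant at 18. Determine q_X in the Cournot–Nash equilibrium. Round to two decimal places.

57.33

A representative firm's profit is π_i = q_i(190 - Q) - 18q_i.
Setting ∂π_i/∂q_i = 0 with rivals' quantities fixed: 172 - 2q_i - q_j = 0.
By symmetry each firm produces the same amount; substituting q_j = q_i yields q_i = 172/3.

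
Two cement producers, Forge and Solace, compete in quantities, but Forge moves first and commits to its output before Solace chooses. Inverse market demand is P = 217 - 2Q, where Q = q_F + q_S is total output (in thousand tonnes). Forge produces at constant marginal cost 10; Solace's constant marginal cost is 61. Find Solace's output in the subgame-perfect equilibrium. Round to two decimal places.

The follower Solace best-responds to any q_F: π_S = (217 - 2Q)q_S - 61q_S.
∂π_S/∂q_S = 156 - 2q_F - 4q_S = 0 gives the reaction function q_S = (156 - 2q_F)/4.
Forge substitutes q_S(q_F) into its own profit: π_F = q_F(217 - 2q_F - (156 - 2q_F)/2) - 10q_F = (139 - q_F)q_F - 10q_F.
Leader FOC: 129 - 2q_F = 0, so q_F = 129/2.
Then q_S = (156 - 2·(129/2))/4 = 27/4.

6.75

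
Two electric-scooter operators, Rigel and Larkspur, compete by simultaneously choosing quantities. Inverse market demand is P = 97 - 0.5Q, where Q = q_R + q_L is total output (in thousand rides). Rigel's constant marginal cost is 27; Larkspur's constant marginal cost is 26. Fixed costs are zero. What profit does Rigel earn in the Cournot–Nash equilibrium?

Rigel's profit: π_R = (97 - 0.5Q)q_R - (27q_R). Setting ∂π_R/∂q_R = 0: 70 - q_R - (1/2)(q_L) = 0.
Larkspur's first-order condition: 71 - q_L - (1/2)(q_R) = 0.
Best responses: q_R = (70 - (1/2)q_L), q_L = (71 - (1/2)q_R).
Solving the pair: q_R = 46, q_L = 48.
Price P = 97 - (1/2)·94 = 50.
Rigel's profit: (50 - 27)·46 = 1058.

1058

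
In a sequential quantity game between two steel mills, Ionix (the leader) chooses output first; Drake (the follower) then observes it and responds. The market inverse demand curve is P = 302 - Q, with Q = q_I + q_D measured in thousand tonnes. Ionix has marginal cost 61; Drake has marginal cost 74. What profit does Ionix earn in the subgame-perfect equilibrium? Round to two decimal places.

8064.50

The follower Drake best-responds to any q_I: π_D = (302 - Q)q_D - 74q_D.
∂π_D/∂q_D = 228 - q_I - 2q_D = 0 gives the reaction function q_D = (228 - q_I)/2.
Ionix substitutes q_D(q_I) into its own profit: π_I = q_I(302 - q_I - (228 - q_I)/2) - 61q_I = (188 - (1/2)q_I)q_I - 61q_I.
Maximising: ∂π_I/∂q_I = 127 - q_I = 0, giving q_I = 127.
Then q_D = (228 - 127)/2 = 101/2.
Price P = 302 - 355/2 = 249/2.
Ionix's profit: (249/2 - 61)·127 = 8064.5000.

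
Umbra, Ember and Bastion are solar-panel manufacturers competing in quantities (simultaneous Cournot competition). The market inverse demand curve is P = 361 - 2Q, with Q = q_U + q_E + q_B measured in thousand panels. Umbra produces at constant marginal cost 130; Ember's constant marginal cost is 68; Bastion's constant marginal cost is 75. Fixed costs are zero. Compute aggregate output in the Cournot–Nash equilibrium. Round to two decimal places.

Umbra's profit: π_U = (361 - 2Q)q_U - (130q_U). Setting ∂π_U/∂q_U = 0: 231 - 4q_U - 2(q_E + q_B) = 0.
Ember's first-order condition: 293 - 4q_E - 2(q_U + q_B) = 0.
Bastion's profit: π_B = (361 - 2Q)q_B - (75q_B). Setting ∂π_B/∂q_B = 0: 286 - 4q_B - 2(q_U + q_E) = 0.
Adding the 3 conditions: 810 − 4Q − 4Q = 0, i.e. Q = 405/4.
Back-substituting: q_U = (231 − 405/2)/2 = 57/4, q_E = (293 − 405/2)/2 = 181/4, q_B = (286 − 405/2)/2 = 167/4.
Total output Q = 57/4 + 181/4 + 167/4 = 405/4.

101.25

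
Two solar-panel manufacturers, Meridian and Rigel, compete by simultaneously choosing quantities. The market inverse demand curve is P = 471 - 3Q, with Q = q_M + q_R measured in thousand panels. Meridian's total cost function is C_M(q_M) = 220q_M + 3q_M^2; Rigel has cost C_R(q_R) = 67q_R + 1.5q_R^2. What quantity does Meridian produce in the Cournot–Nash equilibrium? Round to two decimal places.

10.58

Meridian's profit: π_M = (471 - 3Q)q_M - (220q_M + 3q_M²). Setting ∂π_M/∂q_M = 0: 251 - 12q_M - 3(q_R) = 0.
Rigel's profit: π_R = (471 - 3Q)q_R - (67q_R + (3/2)q_R²). Setting ∂π_R/∂q_R = 0: 404 - 9q_R - 3(q_M) = 0.
Rearranging gives the reaction functions q_M = (251 - 3q_R)/12 and q_R = (404 - 3q_M)/9.
Substituting one into the other gives q_M = 349/33 and q_R = 455/11.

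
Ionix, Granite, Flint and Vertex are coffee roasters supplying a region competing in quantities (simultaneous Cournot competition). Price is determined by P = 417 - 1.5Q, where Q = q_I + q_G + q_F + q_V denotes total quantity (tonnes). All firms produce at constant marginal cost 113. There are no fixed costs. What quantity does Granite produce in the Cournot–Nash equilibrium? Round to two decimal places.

40.53

Each firm earns π_i = (417 - 1.5Q)q_i - 113q_i.
First-order condition (treating rivals' output as given): 304 - 3q_i - (3/2)·Σ_{j≠i} q_j = 0.
By symmetry each firm produces the same amount; substituting Σ_{j≠i} q_j = 3q_i yields q_i = 304/(15/2) = 608/15.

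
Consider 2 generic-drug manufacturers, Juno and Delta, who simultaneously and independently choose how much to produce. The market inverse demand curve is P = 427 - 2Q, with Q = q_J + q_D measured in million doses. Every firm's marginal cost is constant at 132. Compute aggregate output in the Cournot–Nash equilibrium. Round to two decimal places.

98.33

A representative firm's profit is π_i = q_i(427 - 2Q) - 132q_i.
Setting ∂π_i/∂q_i = 0 with rivals' quantities fixed: 295 - 4q_i - 2q_j = 0.
With identical firms every q_j equals q_i, so q_j = q_i and 295 = 6q_i, giving q_i = 295/6.
Total output Q = 295/6 + 295/6 = 295/3.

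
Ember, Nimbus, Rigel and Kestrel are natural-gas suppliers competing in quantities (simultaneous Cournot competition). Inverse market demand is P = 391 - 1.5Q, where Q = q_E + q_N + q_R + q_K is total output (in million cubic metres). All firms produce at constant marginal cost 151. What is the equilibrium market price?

A representative firm's profit is π_i = q_i(391 - 1.5Q) - 151q_i.
First-order condition (treating rivals' output as given): 240 - 3q_i - (3/2)·Σ_{j≠i} q_j = 0.
With identical firms every q_j equals q_i, so Σ_{j≠i} q_j = 3q_i and 240 = (15/2)q_i, giving q_i = 32.
Total output Q = 128, so price P = 391 - (3/2)·128 = 199.

199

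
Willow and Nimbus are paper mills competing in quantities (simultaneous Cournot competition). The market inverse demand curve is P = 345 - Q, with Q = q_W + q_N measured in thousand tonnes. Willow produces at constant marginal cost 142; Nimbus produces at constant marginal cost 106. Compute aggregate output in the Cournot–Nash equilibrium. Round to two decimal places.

147.33

Willow's profit: π_W = (345 - Q)q_W - (142q_W). Setting ∂π_W/∂q_W = 0: 203 - 2q_W - (q_N) = 0.
Nimbus's first-order condition: 239 - 2q_N - (q_W) = 0.
Best responses: q_W = (203 - q_N)/2, q_N = (239 - q_W)/2.
Substituting one into the other gives q_W = 167/3 and q_N = 275/3.
Total output Q = 167/3 + 275/3 = 442/3.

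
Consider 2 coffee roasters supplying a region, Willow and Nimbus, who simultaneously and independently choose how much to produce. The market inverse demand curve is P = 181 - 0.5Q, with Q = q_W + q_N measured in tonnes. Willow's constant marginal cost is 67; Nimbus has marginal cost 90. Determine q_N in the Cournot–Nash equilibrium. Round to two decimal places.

45.33

Willow's profit: π_W = (181 - 0.5Q)q_W - (67q_W). Setting ∂π_W/∂q_W = 0: 114 - q_W - (1/2)(q_N) = 0.
Nimbus's profit: π_N = (181 - 0.5Q)q_N - (90q_N). Setting ∂π_N/∂q_N = 0: 91 - q_N - (1/2)(q_W) = 0.
Best responses: q_W = (114 - (1/2)q_N), q_N = (91 - (1/2)q_W).
Substituting one into the other gives q_W = 274/3 and q_N = 136/3.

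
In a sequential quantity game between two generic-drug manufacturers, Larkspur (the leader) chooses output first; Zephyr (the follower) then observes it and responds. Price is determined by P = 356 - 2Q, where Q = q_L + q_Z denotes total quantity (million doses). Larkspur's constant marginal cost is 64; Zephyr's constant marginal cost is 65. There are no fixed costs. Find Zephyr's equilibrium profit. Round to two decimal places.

2610.03

Solve by backward induction. Given q_L, the follower Zephyr maximises π_Z = (356 - 2q_L - 2q_Z)q_Z - 65q_Z.
∂π_Z/∂q_Z = 291 - 2q_L - 4q_Z = 0 gives the reaction function q_Z = (291 - 2q_L)/4.
Larkspur substitutes q_Z(q_L) into its own profit: π_L = q_L(356 - 2q_L - (291 - 2q_L)/2) - 64q_L = (421/2 - q_L)q_L - 64q_L.
Maximising: ∂π_L/∂q_L = 293/2 - 2q_L = 0, giving q_L = 293/4.
Then q_Z = (291 - 2·(293/4))/4 = 289/8.
Price P = 356 - 2·(875/8) = 549/4.
Zephyr's profit: (549/4 - 65)·(289/8) = 2610.0313.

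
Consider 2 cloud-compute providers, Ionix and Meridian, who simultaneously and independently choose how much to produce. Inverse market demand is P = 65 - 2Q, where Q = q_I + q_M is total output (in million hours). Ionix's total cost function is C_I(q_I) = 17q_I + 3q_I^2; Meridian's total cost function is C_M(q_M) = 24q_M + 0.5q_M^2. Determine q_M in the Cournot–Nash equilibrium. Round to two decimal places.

Ionix's profit: π_I = (65 - 2Q)q_I - (17q_I + 3q_I²). Setting ∂π_I/∂q_I = 0: 48 - 10q_I - 2(q_M) = 0.
Meridian's first-order condition: 41 - 5q_M - 2(q_I) = 0.
So q_I = (48 - 2q_M)/10 and q_M = (41 - 2q_I)/5.
Substituting one into the other gives q_I = 79/23 and q_M = 157/23.

6.83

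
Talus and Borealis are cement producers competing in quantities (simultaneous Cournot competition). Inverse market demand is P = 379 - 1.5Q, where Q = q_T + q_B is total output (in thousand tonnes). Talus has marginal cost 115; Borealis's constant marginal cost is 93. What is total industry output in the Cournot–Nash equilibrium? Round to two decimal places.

Talus's profit: π_T = (379 - 1.5Q)q_T - (115q_T). Setting ∂π_T/∂q_T = 0: 264 - 3q_T - (3/2)(q_B) = 0.
Borealis's first-order condition: 286 - 3q_B - (3/2)(q_T) = 0.
So q_T = (264 - (3/2)q_B)/3 and q_B = (286 - (3/2)q_T)/3.
Substituting one into the other gives q_T = 484/9 and q_B = 616/9.
Total output Q = 484/9 + 616/9 = 1100/9.

122.22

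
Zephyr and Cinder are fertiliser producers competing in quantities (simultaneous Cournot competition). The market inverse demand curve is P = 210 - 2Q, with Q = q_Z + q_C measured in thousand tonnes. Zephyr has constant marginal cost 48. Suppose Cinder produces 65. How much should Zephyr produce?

With the rival's output fixed at 65, Zephyr's profit is π_Z = (210 - 2·65 - 2q_Z)q_Z - (48q_Z) = (80 - 2q_Z)q_Z - (48q_Z).
∂π_Z/∂q_Z = 32 - 4q_Z = 0, so q_Z = 8.

8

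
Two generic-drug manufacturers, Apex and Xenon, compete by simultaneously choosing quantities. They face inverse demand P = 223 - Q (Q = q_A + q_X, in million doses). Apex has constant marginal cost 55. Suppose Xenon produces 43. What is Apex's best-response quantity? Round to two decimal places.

With the rival's output fixed at 43, Apex's profit is π_A = (223 - 43 - q_A)q_A - (55q_A) = (180 - q_A)q_A - (55q_A).
∂π_A/∂q_A = 125 - 2q_A = 0, so q_A = 125/2.

62.50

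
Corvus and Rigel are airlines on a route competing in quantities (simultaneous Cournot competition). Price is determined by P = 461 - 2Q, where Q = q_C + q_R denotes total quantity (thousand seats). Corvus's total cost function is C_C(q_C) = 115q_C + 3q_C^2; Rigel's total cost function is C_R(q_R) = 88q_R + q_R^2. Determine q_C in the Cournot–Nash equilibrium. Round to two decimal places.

Corvus's profit: π_C = (461 - 2Q)q_C - (115q_C + 3q_C²). Setting ∂π_C/∂q_C = 0: 346 - 10q_C - 2(q_R) = 0.
Rigel's profit: π_R = (461 - 2Q)q_R - (88q_R + q_R²). Setting ∂π_R/∂q_R = 0: 373 - 6q_R - 2(q_C) = 0.
Rearranging gives the reaction functions q_C = (346 - 2q_R)/10 and q_R = (373 - 2q_C)/6.
Substituting one into the other gives q_C = 95/4 and q_R = 217/4.

23.75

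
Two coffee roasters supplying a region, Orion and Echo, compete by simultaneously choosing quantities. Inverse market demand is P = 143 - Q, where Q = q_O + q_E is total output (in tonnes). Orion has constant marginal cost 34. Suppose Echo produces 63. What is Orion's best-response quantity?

23

With the rival's output fixed at 63, Orion's profit is π_O = (143 - 63 - q_O)q_O - (34q_O) = (80 - q_O)q_O - (34q_O).
∂π_O/∂q_O = 46 - 2q_O = 0, so q_O = 23.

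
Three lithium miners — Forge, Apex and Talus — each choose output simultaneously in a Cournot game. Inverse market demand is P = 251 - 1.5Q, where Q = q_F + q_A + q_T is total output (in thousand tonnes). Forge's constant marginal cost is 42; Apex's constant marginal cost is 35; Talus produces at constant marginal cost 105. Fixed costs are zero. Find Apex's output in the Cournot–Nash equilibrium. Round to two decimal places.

48.83

Forge's profit: π_F = (251 - 1.5Q)q_F - (42q_F). Setting ∂π_F/∂q_F = 0: 209 - 3q_F - (3/2)(q_A + q_T) = 0.
Apex's first-order condition: 216 - 3q_A - (3/2)(q_F + q_T) = 0.
Talus's profit: π_T = (251 - 1.5Q)q_T - (105q_T). Setting ∂π_T/∂q_T = 0: 146 - 3q_T - (3/2)(q_F + q_A) = 0.
Adding the 3 conditions: 571 − 3Q − 3Q = 0, i.e. Q = 571/6.
Back-substituting: q_F = (209 − 571/4)/(3/2) = 265/6, q_A = (216 − 571/4)/(3/2) = 293/6, q_T = (146 − 571/4)/(3/2) = 13/6.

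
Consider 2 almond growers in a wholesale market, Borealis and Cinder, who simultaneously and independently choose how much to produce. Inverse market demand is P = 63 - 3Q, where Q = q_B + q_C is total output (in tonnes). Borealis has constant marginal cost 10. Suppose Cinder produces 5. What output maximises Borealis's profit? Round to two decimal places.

6.33

With the rival's output fixed at 5, Borealis's profit is π_B = (63 - 3·5 - 3q_B)q_B - (10q_B) = (48 - 3q_B)q_B - (10q_B).
∂π_B/∂q_B = 38 - 6q_B = 0, so q_B = 19/3.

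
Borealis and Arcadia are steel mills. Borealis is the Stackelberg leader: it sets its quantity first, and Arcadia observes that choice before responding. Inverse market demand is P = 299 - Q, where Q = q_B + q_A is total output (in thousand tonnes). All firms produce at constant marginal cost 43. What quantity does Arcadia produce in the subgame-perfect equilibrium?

64

Solve by backward induction. Given q_B, the follower Arcadia maximises π_A = (299 - q_B - q_A)q_A - 43q_A.
∂π_A/∂q_A = 256 - q_B - 2q_A = 0 gives the reaction function q_A = (256 - q_B)/2.
The leader anticipates this reaction. Substituting into P = 299 - Q gives P = 171 - (1/2)q_B, so π_B = (171 - (1/2)q_B)q_B - 43q_B.
Maximising: ∂π_B/∂q_B = 128 - q_B = 0, giving q_B = 128.
Then q_A = (256 - 128)/2 = 64.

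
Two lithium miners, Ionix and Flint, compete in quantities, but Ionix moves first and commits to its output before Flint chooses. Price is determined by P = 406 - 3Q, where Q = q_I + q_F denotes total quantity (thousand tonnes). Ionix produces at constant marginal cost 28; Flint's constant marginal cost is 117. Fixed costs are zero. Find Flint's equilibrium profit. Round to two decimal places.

256.69

Solve by backward induction. Given q_I, the follower Flint maximises π_F = (406 - 3q_I - 3q_F)q_F - 117q_F.
Follower FOC: 289 - 3q_I - 6q_F = 0, so q_F(q_I) = (289 - 3q_I)/6.
Ionix substitutes q_F(q_I) into its own profit: π_I = q_I(406 - 3q_I - (289 - 3q_I)/2) - 28q_I = (523/2 - (3/2)q_I)q_I - 28q_I.
Leader FOC: 467/2 - 3q_I = 0, so q_I = 467/6.
Then q_F = (289 - 3·(467/6))/6 = 37/4.
Price P = 406 - 3·(1045/12) = 579/4.
Flint's profit: (579/4 - 117)·(37/4) = 256.6875.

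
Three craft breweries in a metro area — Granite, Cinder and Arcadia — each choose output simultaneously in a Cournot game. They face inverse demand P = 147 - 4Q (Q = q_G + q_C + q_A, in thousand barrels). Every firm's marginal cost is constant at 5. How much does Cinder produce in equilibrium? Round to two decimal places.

8.88

Each firm earns π_i = (147 - 4Q)q_i - 5q_i.
First-order condition (treating rivals' output as given): 142 - 8q_i - 4·Σ_{j≠i} q_j = 0.
By symmetry each firm produces the same amount; substituting Σ_{j≠i} q_j = 2q_i yields q_i = 142/16 = 71/8.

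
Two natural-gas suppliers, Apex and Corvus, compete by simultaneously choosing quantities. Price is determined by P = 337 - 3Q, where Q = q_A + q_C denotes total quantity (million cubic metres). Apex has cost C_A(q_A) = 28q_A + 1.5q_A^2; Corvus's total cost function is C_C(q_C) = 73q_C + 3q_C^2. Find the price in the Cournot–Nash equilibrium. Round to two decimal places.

Apex's profit: π_A = (337 - 3Q)q_A - (28q_A + (3/2)q_A²). Setting ∂π_A/∂q_A = 0: 309 - 9q_A - 3(q_C) = 0.
Corvus's first-order condition: 264 - 12q_C - 3(q_A) = 0.
Best responses: q_A = (309 - 3q_C)/9, q_C = (264 - 3q_A)/12.
Solving the pair: q_A = 324/11, q_C = 161/11.
Total output Q = 485/11, so price P = 337 - 3·(485/11) = 204.7273.

204.73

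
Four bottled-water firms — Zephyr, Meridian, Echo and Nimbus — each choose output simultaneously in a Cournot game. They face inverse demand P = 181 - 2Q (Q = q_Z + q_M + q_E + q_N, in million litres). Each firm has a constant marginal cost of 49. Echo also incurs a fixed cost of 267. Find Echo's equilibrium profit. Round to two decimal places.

81.48

Each firm earns π_i = (181 - 2Q)q_i - 49q_i.
First-order condition (treating rivals' output as given): 132 - 4q_i - 2·Σ_{j≠i} q_j = 0.
By symmetry each firm produces the same amount; substituting Σ_{j≠i} q_j = 3q_i yields q_i = 132/10 = 66/5.
Price P = 181 - 2·(264/5) = 377/5.
Echo's profit: (377/5 - 49)·(66/5) - 267 = 81.4800.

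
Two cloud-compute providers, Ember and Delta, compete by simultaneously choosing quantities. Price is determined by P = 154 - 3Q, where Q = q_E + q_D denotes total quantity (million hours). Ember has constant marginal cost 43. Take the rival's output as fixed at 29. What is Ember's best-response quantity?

4

With the rival's output fixed at 29, Ember's profit is π_E = (154 - 3·29 - 3q_E)q_E - (43q_E) = (67 - 3q_E)q_E - (43q_E).
∂π_E/∂q_E = 24 - 6q_E = 0, so q_E = 4.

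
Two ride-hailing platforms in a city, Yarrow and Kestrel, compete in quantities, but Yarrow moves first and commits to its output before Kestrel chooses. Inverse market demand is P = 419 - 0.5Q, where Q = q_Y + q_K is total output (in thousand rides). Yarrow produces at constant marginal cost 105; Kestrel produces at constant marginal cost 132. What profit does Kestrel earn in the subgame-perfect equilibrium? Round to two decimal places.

The follower Kestrel best-responds to any q_Y: π_K = (419 - 0.5Q)q_K - 132q_K.
Setting the follower's marginal profit to zero, 287 - (1/2)q_Y - q_K = 0, i.e. q_K = (287 - (1/2)q_Y).
The leader anticipates this reaction. Substituting into P = 419 - 0.5Q gives P = 551/2 - (1/4)q_Y, so π_Y = (551/2 - (1/4)q_Y)q_Y - 105q_Y.
Maximising: ∂π_Y/∂q_Y = 341/2 - (1/2)q_Y = 0, giving q_Y = 341.
Then q_K = (287 - (1/2)·341) = 233/2.
Price P = 419 - (1/2)·(915/2) = 761/4.
Kestrel's profit: (761/4 - 132)·(233/2) = 6786.1250.

6786.13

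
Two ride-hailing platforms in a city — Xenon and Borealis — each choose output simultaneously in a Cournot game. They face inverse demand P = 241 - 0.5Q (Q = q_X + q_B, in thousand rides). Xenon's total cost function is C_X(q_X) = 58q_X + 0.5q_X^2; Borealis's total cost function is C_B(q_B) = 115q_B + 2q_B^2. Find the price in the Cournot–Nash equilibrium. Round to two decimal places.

189.08

Xenon's profit: π_X = (241 - 0.5Q)q_X - (58q_X + (1/2)q_X²). Setting ∂π_X/∂q_X = 0: 183 - 2q_X - (1/2)(q_B) = 0.
Borealis's first-order condition: 126 - 5q_B - (1/2)(q_X) = 0.
Rearranging gives the reaction functions q_X = (183 - (1/2)q_B)/2 and q_B = (126 - (1/2)q_X)/5.
Substituting one into the other gives q_X = 1136/13 and q_B = 214/13.
Total output Q = 1350/13, so price P = 241 - (1/2)·(1350/13) = 189.0769.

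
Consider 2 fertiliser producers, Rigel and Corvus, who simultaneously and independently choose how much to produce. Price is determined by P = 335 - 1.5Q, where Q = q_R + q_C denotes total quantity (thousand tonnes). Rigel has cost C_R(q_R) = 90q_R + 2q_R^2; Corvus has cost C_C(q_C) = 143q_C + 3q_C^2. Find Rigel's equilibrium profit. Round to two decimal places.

Rigel's profit: π_R = (335 - 1.5Q)q_R - (90q_R + 2q_R²). Setting ∂π_R/∂q_R = 0: 245 - 7q_R - (3/2)(q_C) = 0.
Corvus's first-order condition: 192 - 9q_C - (3/2)(q_R) = 0.
So q_R = (245 - (3/2)q_C)/7 and q_C = (192 - (3/2)q_R)/9.
Solving the pair: q_R = 284/9, q_C = 434/27.
Price P = 335 - (3/2)·(1286/27) = 263.5556.
Rigel's profit: 263.5556·(284/9) - 90·(284/9) - 2(284/9)² = 3485.1358.

3485.14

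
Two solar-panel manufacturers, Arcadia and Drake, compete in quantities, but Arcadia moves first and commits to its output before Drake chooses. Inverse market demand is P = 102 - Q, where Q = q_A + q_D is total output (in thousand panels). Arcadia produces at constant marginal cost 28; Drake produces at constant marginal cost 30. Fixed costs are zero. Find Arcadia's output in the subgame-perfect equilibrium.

38

The follower Drake best-responds to any q_A: π_D = (102 - Q)q_D - 30q_D.
Setting the follower's marginal profit to zero, 72 - q_A - 2q_D = 0, i.e. q_D = (72 - q_A)/2.
The leader anticipates this reaction. Substituting into P = 102 - Q gives P = 66 - (1/2)q_A, so π_A = (66 - (1/2)q_A)q_A - 28q_A.
The leader's first-order condition 38 - q_A = 0 yields q_A = 38.
Then q_D = (72 - 38)/2 = 17.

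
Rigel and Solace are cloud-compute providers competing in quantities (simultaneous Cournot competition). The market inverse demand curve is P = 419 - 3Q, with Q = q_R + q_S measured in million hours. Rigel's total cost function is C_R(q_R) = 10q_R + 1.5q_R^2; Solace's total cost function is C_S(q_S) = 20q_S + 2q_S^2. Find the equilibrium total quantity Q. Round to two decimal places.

Rigel's profit: π_R = (419 - 3Q)q_R - (10q_R + (3/2)q_R²). Setting ∂π_R/∂q_R = 0: 409 - 9q_R - 3(q_S) = 0.
Solace's profit: π_S = (419 - 3Q)q_S - (20q_S + 2q_S²). Setting ∂π_S/∂q_S = 0: 399 - 10q_S - 3(q_R) = 0.
So q_R = (409 - 3q_S)/9 and q_S = (399 - 3q_R)/10.
Solving the pair: q_R = 35.7160, q_S = 788/27.
Total output Q = 35.7160 + 788/27 = 64.9012.

64.90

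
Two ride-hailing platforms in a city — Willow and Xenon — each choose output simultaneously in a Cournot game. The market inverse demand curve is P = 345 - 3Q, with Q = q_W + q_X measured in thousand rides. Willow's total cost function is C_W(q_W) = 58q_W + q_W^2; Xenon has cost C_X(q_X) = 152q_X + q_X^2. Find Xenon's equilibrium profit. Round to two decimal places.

616.84

Willow's profit: π_W = (345 - 3Q)q_W - (58q_W + q_W²). Setting ∂π_W/∂q_W = 0: 287 - 8q_W - 3(q_X) = 0.
Xenon's first-order condition: 193 - 8q_X - 3(q_W) = 0.
Rearranging gives the reaction functions q_W = (287 - 3q_X)/8 and q_X = (193 - 3q_W)/8.
Substituting one into the other gives q_W = 1717/55 and q_X = 683/55.
Price P = 345 - 3·(480/11) = 214.0909.
Xenon's profit: 214.0909·(683/55) - 152·(683/55) - (683/55)² = 616.8450.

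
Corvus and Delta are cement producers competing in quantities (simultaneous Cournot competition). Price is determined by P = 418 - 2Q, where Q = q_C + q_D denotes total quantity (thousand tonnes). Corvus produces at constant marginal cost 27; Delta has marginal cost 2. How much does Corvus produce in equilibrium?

Corvus's profit: π_C = (418 - 2Q)q_C - (27q_C). Setting ∂π_C/∂q_C = 0: 391 - 4q_C - 2(q_D) = 0.
Delta's first-order condition: 416 - 4q_D - 2(q_C) = 0.
Best responses: q_C = (391 - 2q_D)/4, q_D = (416 - 2q_C)/4.
Solving the pair: q_C = 61, q_D = 147/2.

61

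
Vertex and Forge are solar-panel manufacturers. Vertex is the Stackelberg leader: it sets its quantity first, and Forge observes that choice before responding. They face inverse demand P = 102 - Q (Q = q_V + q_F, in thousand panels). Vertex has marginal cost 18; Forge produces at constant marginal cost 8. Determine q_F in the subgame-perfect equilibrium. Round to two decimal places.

28.50

Solve by backward induction. Given q_V, the follower Forge maximises π_F = (102 - q_V - q_F)q_F - 8q_F.
Follower FOC: 94 - q_V - 2q_F = 0, so q_F(q_V) = (94 - q_V)/2.
Vertex substitutes q_F(q_V) into its own profit: π_V = q_V(102 - q_V - (94 - q_V)/2) - 18q_V = (55 - (1/2)q_V)q_V - 18q_V.
Maximising: ∂π_V/∂q_V = 37 - q_V = 0, giving q_V = 37.
Then q_F = (94 - 37)/2 = 57/2.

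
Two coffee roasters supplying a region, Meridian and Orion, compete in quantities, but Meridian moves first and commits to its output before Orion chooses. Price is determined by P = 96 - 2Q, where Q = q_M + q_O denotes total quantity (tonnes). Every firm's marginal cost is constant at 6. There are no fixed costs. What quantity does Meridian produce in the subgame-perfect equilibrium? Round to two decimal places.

Solve by backward induction. Given q_M, the follower Orion maximises π_O = (96 - 2q_M - 2q_O)q_O - 6q_O.
∂π_O/∂q_O = 90 - 2q_M - 4q_O = 0 gives the reaction function q_O = (90 - 2q_M)/4.
The leader anticipates this reaction. Substituting into P = 96 - 2Q gives P = 51 - q_M, so π_M = (51 - q_M)q_M - 6q_M.
Leader FOC: 45 - 2q_M = 0, so q_M = 45/2.
Then q_O = (90 - 2·(45/2))/4 = 45/4.

22.50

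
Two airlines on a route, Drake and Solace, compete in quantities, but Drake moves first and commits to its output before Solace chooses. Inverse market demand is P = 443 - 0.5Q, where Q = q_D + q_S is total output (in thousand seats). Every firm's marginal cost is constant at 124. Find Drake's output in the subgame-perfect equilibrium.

Solve by backward induction. Given q_D, the follower Solace maximises π_S = (443 - (1/2)q_D - (1/2)q_S)q_S - 124q_S.
Follower FOC: 319 - (1/2)q_D - q_S = 0, so q_S(q_D) = (319 - (1/2)q_D).
Drake substitutes q_S(q_D) into its own profit: π_D = q_D(443 - (1/2)q_D - (319 - (1/2)q_D)/2) - 124q_D = (567/2 - (1/4)q_D)q_D - 124q_D.
Leader FOC: 319/2 - (1/2)q_D = 0, so q_D = 319.
Then q_S = (319 - (1/2)·319) = 319/2.

319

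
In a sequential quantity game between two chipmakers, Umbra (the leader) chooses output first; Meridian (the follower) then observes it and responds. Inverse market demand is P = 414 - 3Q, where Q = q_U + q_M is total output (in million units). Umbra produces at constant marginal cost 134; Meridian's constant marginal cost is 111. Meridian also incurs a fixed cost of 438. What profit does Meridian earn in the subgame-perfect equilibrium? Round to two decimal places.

The follower Meridian best-responds to any q_U: π_M = (414 - 3Q)q_M - 111q_M.
Follower FOC: 303 - 3q_U - 6q_M = 0, so q_M(q_U) = (303 - 3q_U)/6.
The leader anticipates this reaction. Substituting into P = 414 - 3Q gives P = 525/2 - (3/2)q_U, so π_U = (525/2 - (3/2)q_U)q_U - 134q_U.
Leader FOC: 257/2 - 3q_U = 0, so q_U = 257/6.
Then q_M = (303 - 3·(257/6))/6 = 349/12.
Price P = 414 - 3·(863/12) = 793/4.
Meridian's profit: (793/4 - 111)·(349/12) - 438 = 2099.5208.

2099.52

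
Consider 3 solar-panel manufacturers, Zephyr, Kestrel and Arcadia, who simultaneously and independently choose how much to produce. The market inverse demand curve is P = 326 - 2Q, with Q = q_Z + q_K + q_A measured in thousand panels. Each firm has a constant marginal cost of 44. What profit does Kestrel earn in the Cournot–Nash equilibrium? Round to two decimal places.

2485.13

Each firm earns π_i = (326 - 2Q)q_i - 44q_i.
First-order condition (treating rivals' output as given): 282 - 4q_i - 2·Σ_{j≠i} q_j = 0.
With identical firms every q_j equals q_i, so Σ_{j≠i} q_j = 2q_i and 282 = 8q_i, giving q_i = 141/4.
Price P = 326 - 2·(423/4) = 229/2.
Kestrel's profit: (229/2 - 44)·(141/4) = 2485.1250.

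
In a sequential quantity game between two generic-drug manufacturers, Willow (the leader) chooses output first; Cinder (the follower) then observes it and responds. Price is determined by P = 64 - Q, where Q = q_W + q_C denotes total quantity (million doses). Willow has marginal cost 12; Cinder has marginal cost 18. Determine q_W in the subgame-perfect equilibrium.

29

Solve by backward induction. Given q_W, the follower Cinder maximises π_C = (64 - q_W - q_C)q_C - 18q_C.
Follower FOC: 46 - q_W - 2q_C = 0, so q_C(q_W) = (46 - q_W)/2.
Willow substitutes q_C(q_W) into its own profit: π_W = q_W(64 - q_W - (46 - q_W)/2) - 12q_W = (41 - (1/2)q_W)q_W - 12q_W.
Leader FOC: 29 - q_W = 0, so q_W = 29.
Then q_C = (46 - 29)/2 = 17/2.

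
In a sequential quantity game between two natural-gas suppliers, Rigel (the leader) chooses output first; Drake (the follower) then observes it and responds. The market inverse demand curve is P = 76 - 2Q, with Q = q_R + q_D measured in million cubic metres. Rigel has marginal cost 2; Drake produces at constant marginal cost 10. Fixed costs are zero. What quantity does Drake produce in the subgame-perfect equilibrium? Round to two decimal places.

The follower Drake best-responds to any q_R: π_D = (76 - 2Q)q_D - 10q_D.
Follower FOC: 66 - 2q_R - 4q_D = 0, so q_D(q_R) = (66 - 2q_R)/4.
Rigel substitutes q_D(q_R) into its own profit: π_R = q_R(76 - 2q_R - (66 - 2q_R)/2) - 2q_R = (43 - q_R)q_R - 2q_R.
Leader FOC: 41 - 2q_R = 0, so q_R = 41/2.
Then q_D = (66 - 2·(41/2))/4 = 25/4.

6.25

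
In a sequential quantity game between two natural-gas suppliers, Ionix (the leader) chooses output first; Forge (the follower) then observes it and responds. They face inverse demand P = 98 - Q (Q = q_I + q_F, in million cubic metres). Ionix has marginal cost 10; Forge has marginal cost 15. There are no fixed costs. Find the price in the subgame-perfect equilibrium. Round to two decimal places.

The follower Forge best-responds to any q_I: π_F = (98 - Q)q_F - 15q_F.
∂π_F/∂q_F = 83 - q_I - 2q_F = 0 gives the reaction function q_F = (83 - q_I)/2.
The leader anticipates this reaction. Substituting into P = 98 - Q gives P = 113/2 - (1/2)q_I, so π_I = (113/2 - (1/2)q_I)q_I - 10q_I.
Maximising: ∂π_I/∂q_I = 93/2 - q_I = 0, giving q_I = 93/2.
Then q_F = (83 - 93/2)/2 = 73/4.
Total output Q = 259/4, so price P = 98 - 259/4 = 133/4.

33.25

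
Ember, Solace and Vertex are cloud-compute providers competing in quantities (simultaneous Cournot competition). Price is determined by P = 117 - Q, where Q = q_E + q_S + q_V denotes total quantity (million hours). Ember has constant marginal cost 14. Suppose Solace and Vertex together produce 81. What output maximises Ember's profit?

11

With rivals' combined output fixed at 81, Ember's profit is π_E = (117 - 81 - q_E)q_E - (14q_E) = (36 - q_E)q_E - (14q_E).
∂π_E/∂q_E = 22 - 2q_E = 0, so q_E = 11.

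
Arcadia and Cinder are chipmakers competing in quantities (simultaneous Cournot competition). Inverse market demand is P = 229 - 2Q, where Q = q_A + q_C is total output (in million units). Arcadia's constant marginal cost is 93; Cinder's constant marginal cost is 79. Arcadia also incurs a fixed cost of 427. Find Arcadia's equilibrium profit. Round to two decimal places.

Arcadia's profit: π_A = (229 - 2Q)q_A - (93q_A). Setting ∂π_A/∂q_A = 0: 136 - 4q_A - 2(q_C) = 0.
Cinder's first-order condition: 150 - 4q_C - 2(q_A) = 0.
Best responses: q_A = (136 - 2q_C)/4, q_C = (150 - 2q_A)/4.
Solving the pair: q_A = 61/3, q_C = 82/3.
Price P = 229 - 2·(143/3) = 401/3.
Arcadia's profit: (401/3 - 93)·(61/3) - 427 = 399.8889.

399.89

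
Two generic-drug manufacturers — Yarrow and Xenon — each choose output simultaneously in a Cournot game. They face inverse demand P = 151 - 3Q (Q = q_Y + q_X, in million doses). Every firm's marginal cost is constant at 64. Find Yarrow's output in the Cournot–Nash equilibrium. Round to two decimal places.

9.67

Each firm earns π_i = (151 - 3Q)q_i - 64q_i.
Setting ∂π_i/∂q_i = 0 with rivals' quantities fixed: 87 - 6q_i - 3q_j = 0.
By symmetry each firm produces the same amount; substituting q_j = q_i yields q_i = 87/9 = 29/3.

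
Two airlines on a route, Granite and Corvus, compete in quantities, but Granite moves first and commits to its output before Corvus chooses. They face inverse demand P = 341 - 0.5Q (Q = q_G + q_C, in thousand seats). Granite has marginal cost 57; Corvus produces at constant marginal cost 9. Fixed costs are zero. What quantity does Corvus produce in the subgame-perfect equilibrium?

Solve by backward induction. Given q_G, the follower Corvus maximises π_C = (341 - (1/2)q_G - (1/2)q_C)q_C - 9q_C.
Setting the follower's marginal profit to zero, 332 - (1/2)q_G - q_C = 0, i.e. q_C = (332 - (1/2)q_G).
The leader anticipates this reaction. Substituting into P = 341 - 0.5Q gives P = 175 - (1/4)q_G, so π_G = (175 - (1/4)q_G)q_G - 57q_G.
Leader FOC: 118 - (1/2)q_G = 0, so q_G = 236.
Then q_C = (332 - (1/2)·236) = 214.

214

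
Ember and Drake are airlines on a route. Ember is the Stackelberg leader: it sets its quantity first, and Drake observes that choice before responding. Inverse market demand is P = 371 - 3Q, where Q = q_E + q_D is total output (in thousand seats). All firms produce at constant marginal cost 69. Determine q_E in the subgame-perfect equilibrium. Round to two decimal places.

Solve by backward induction. Given q_E, the follower Drake maximises π_D = (371 - 3q_E - 3q_D)q_D - 69q_D.
∂π_D/∂q_D = 302 - 3q_E - 6q_D = 0 gives the reaction function q_D = (302 - 3q_E)/6.
Ember substitutes q_D(q_E) into its own profit: π_E = q_E(371 - 3q_E - (302 - 3q_E)/2) - 69q_E = (220 - (3/2)q_E)q_E - 69q_E.
The leader's first-order condition 151 - 3q_E = 0 yields q_E = 151/3.
Then q_D = (302 - 3·(151/3))/6 = 151/6.

50.33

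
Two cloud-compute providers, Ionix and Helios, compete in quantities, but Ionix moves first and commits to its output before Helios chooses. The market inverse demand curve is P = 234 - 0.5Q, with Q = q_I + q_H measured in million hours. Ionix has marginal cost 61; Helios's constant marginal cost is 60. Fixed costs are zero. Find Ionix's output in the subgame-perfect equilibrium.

Solve by backward induction. Given q_I, the follower Helios maximises π_H = (234 - (1/2)q_I - (1/2)q_H)q_H - 60q_H.
Setting the follower's marginal profit to zero, 174 - (1/2)q_I - q_H = 0, i.e. q_H = (174 - (1/2)q_I).
Ionix substitutes q_H(q_I) into its own profit: π_I = q_I(234 - (1/2)q_I - (174 - (1/2)q_I)/2) - 61q_I = (147 - (1/4)q_I)q_I - 61q_I.
Maximising: ∂π_I/∂q_I = 86 - (1/2)q_I = 0, giving q_I = 172.
Then q_H = (174 - (1/2)·172) = 88.

172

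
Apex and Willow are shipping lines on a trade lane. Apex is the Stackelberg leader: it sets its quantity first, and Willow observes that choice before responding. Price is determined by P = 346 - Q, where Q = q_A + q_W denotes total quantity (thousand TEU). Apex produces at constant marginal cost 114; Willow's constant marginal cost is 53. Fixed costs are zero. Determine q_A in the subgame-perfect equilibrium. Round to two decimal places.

Solve by backward induction. Given q_A, the follower Willow maximises π_W = (346 - q_A - q_W)q_W - 53q_W.
Follower FOC: 293 - q_A - 2q_W = 0, so q_W(q_A) = (293 - q_A)/2.
The leader anticipates this reaction. Substituting into P = 346 - Q gives P = 399/2 - (1/2)q_A, so π_A = (399/2 - (1/2)q_A)q_A - 114q_A.
Maximising: ∂π_A/∂q_A = 171/2 - q_A = 0, giving q_A = 171/2.
Then q_W = (293 - 171/2)/2 = 415/4.

85.50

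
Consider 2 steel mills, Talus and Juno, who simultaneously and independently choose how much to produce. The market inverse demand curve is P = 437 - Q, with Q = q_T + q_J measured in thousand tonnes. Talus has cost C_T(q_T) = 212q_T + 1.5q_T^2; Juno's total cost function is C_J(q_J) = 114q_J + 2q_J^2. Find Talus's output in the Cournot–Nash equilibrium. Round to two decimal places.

Talus's profit: π_T = (437 - Q)q_T - (212q_T + (3/2)q_T²). Setting ∂π_T/∂q_T = 0: 225 - 5q_T - (q_J) = 0.
Juno's profit: π_J = (437 - Q)q_J - (114q_J + 2q_J²). Setting ∂π_J/∂q_J = 0: 323 - 6q_J - (q_T) = 0.
So q_T = (225 - q_J)/5 and q_J = (323 - q_T)/6.
Substituting one into the other gives q_T = 1027/29 and q_J = 1390/29.

35.41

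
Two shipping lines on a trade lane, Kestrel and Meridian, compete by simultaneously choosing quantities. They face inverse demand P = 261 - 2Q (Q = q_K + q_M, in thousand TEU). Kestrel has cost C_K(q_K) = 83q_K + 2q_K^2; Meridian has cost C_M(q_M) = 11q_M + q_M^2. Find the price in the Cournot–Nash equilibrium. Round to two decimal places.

160.45

Kestrel's profit: π_K = (261 - 2Q)q_K - (83q_K + 2q_K²). Setting ∂π_K/∂q_K = 0: 178 - 8q_K - 2(q_M) = 0.
Meridian's profit: π_M = (261 - 2Q)q_M - (11q_M + q_M²). Setting ∂π_M/∂q_M = 0: 250 - 6q_M - 2(q_K) = 0.
So q_K = (178 - 2q_M)/8 and q_M = (250 - 2q_K)/6.
Substituting one into the other gives q_K = 142/11 and q_M = 411/11.
Total output Q = 553/11, so price P = 261 - 2·(553/11) = 1765/11.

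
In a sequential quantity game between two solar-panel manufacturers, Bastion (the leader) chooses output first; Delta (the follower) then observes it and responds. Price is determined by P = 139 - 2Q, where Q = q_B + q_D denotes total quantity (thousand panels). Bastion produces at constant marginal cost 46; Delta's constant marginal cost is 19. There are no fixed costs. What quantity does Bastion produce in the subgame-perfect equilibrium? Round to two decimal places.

Solve by backward induction. Given q_B, the follower Delta maximises π_D = (139 - 2q_B - 2q_D)q_D - 19q_D.
Follower FOC: 120 - 2q_B - 4q_D = 0, so q_D(q_B) = (120 - 2q_B)/4.
Bastion substitutes q_D(q_B) into its own profit: π_B = q_B(139 - 2q_B - (120 - 2q_B)/2) - 46q_B = (79 - q_B)q_B - 46q_B.
Leader FOC: 33 - 2q_B = 0, so q_B = 33/2.
Then q_D = (120 - 2·(33/2))/4 = 87/4.

16.50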